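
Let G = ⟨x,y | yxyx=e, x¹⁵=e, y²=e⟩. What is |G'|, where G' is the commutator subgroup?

G' = [G, G] is generated by all commutators. The generator-pair commutators are: [x, y] = x².
The subgroup they normally generate is {e, x, x², x³, x⁴, x⁵, x⁶, x⁷, x⁸, x⁹, x¹⁰, x¹¹, x¹², x¹³, x¹⁴}, of order 15.
Check: |G/G'| = 30/15 = 2 is the order of the abelianisation.

Answer: 15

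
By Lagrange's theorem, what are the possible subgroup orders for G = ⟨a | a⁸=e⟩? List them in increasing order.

|G| = 8 = 2³. By Lagrange's theorem the order of any subgroup divides 8; the divisors of 8 are 1, 2, 4, 8.

Answer: 1, 2, 4, 8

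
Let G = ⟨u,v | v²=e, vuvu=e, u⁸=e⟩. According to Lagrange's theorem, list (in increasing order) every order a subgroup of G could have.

|G| = 16 = 2⁴. By Lagrange's theorem the order of any subgroup divides 16; the divisors of 16 are 1, 2, 4, 8, 16.

Answer: 1, 2, 4, 8, 16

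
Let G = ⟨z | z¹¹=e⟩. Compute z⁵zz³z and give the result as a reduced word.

Multiply left to right, reducing at each step:
  (z⁵) · z = z⁶
  (z⁶) · z³ = z⁹
  (z⁹) · z = z¹⁰

Answer: z¹⁰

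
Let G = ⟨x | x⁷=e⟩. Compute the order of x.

Compute successive powers until reaching e:
  x¹ = x, x² = x², x³ = x³, x⁴ = x⁴, x⁵ = x⁵, x⁶ = x⁶, x⁷ = e.
The smallest positive k with xᵏ = e is 7.

Answer: 7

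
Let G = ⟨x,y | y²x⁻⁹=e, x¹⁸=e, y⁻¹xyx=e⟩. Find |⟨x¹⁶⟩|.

|⟨x¹⁶⟩| equals the order of x¹⁶. Compute successive powers until reaching e:
  (x¹⁶)¹ = x¹⁶, (x¹⁶)² = x¹⁴, (x¹⁶)³ = x¹², (x¹⁶)⁴ = x¹⁰, (x¹⁶)⁵ = x⁸, (x¹⁶)⁶ = x⁶, (x¹⁶)⁷ = x⁴, (x¹⁶)⁸ = x², (x¹⁶)⁹ = e.
The smallest positive k with (x¹⁶)ᵏ = e is 9, so |⟨x¹⁶⟩| = 9.

Answer: 9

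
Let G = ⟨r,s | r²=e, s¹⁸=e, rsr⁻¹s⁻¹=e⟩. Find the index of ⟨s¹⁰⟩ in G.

First find ord(s¹⁰) by computing successive powers:
  (s¹⁰)¹ = s¹⁰, (s¹⁰)² = s², (s¹⁰)³ = s¹², (s¹⁰)⁴ = s⁴, (s¹⁰)⁵ = s¹⁴, (s¹⁰)⁶ = s⁶, (s¹⁰)⁷ = s¹⁶, (s¹⁰)⁸ = s⁸, (s¹⁰)⁹ = e.
So |⟨s¹⁰⟩| = ord(s¹⁰) = 9. With |G| = 36, by Lagrange [G : ⟨s¹⁰⟩] = 36/9 = 4.

Answer: 4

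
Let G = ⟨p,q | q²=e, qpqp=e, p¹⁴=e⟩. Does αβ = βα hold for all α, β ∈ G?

p·q = pq but q·p = p¹³q, so p·q ≠ q·p and G is not abelian.

Answer: No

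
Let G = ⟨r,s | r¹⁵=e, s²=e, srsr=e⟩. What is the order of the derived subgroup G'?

G' = [G, G] is generated by all commutators. The generator-pair commutators are: [r, s] = r².
The subgroup they normally generate is {e, r, r², r³, r⁴, r⁵, r⁶, r⁷, r⁸, r⁹, r¹⁰, r¹¹, r¹², r¹³, r¹⁴}, of order 15.
Check: |G/G'| = 30/15 = 2 is the order of the abelianisation.

Answer: 15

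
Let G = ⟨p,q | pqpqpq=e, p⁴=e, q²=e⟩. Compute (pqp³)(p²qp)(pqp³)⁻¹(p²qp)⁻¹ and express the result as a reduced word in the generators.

[(pqp³), (p²qp)] = (pqp³)·(p²qp)·(pqp³)⁻¹·(p²qp)⁻¹.
  (pqp³) · (p²qp) = q
  q · (pqp³) = p³qp²
  (p³qp²) · (p³qp²) = p²qp

Answer: p²qp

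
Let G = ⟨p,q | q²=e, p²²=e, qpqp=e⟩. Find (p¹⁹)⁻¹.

The order of (p¹⁹) is 22 (smallest k with (p¹⁹)ᵏ = e), so (p¹⁹)⁻¹ = (p¹⁹)²¹ = p³.
Check: (p¹⁹) · (p³) → (p¹⁹) · p³ = e, giving e as required.

Answer: p³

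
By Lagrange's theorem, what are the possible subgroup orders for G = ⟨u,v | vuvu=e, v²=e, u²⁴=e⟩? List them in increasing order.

|G| = 48 = 2⁴ · 3. By Lagrange's theorem the order of any subgroup divides 48; the divisors of 48 are 1, 2, 3, 4, 6, 8, 12, 16, 24, 48.

Answer: 1, 2, 3, 4, 6, 8, 12, 16, 24, 48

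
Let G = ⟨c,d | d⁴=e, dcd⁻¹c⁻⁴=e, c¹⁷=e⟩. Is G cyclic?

Every cyclic group is abelian. But c·d = cd while d·c = c⁴d, so c·d ≠ d·c and G is not abelian. Hence G is not cyclic.

Answer: No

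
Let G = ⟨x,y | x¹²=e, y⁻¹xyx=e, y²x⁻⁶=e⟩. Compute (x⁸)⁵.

Compute successive powers of (x⁸), reducing at each step:
  (x⁸)²: (x⁸) · x⁸ = x⁴
  (x⁸)³: (x⁴) · x⁸ = e
  (x⁸)⁴: e · x⁸ = x⁸
  (x⁸)⁵: (x⁸) · x⁸ = x⁴

Answer: x⁴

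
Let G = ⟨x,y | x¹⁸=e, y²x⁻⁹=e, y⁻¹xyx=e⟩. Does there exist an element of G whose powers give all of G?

Every cyclic group is abelian. But x·y = xy while y·x = x⁸y⁻¹, so x·y ≠ y·x and G is not abelian. Hence G is not cyclic.

Answer: No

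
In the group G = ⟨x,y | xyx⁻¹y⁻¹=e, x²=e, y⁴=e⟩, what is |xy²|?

Compute successive powers until reaching e:
  (xy²)¹ = xy², (xy²)² = e.
The smallest positive k with (xy²)ᵏ = e is 2.

Answer: 2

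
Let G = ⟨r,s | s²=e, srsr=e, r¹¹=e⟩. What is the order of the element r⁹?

Compute successive powers until reaching e:
  (r⁹)¹ = r⁹, (r⁹)² = r⁷, (r⁹)³ = r⁵, (r⁹)⁴ = r³, (r⁹)⁵ = r, (r⁹)⁶ = r¹⁰, (r⁹)⁷ = r⁸, (r⁹)⁸ = r⁶, (r⁹)⁹ = r⁴, (r⁹)¹⁰ = r², (r⁹)¹¹ = e.
The smallest positive k with (r⁹)ᵏ = e is 11.

Answer: 11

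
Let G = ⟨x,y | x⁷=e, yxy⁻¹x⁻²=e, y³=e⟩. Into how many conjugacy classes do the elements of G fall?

The conjugacy classes (representative and size) are:
  [e] (size 1), [x²] (size 3), [x⁵] (size 3), [y] (size 7), [y²] (size 7).
Class equation: 1 + 3 + 3 + 7 + 7 = 21 = |G|. So G has 5 conjugacy classes.

Answer: 5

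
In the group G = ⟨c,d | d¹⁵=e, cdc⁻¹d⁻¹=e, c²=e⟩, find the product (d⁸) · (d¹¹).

Compute (d⁸) · (d¹¹) by multiplying left to right and reducing via the relations at each step:
  (d⁸) · d¹¹ = d⁴

Answer: d⁴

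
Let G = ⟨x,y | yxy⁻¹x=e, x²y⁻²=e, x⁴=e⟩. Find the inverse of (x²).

The order of (x²) is 2 (smallest k with (x²)ᵏ = e), so (x²)⁻¹ = (x²)¹ = x².
Check: (x²) · (x²) → (x²) · x² = e, giving e as required.

Answer: x²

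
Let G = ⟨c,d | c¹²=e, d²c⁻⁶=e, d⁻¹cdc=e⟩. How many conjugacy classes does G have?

The conjugacy classes (representative and size) are:
  [e] (size 1), [c¹¹] (size 2), [c²] (size 2), [c⁹] (size 2), [c⁴] (size 2), [c⁵] (size 2), [c⁶] (size 1), [c²d] (size 6), [cd] (size 6).
Class equation: 1 + 2 + 2 + 2 + 2 + 2 + 1 + 6 + 6 = 24 = |G|. So G has 9 conjugacy classes.

Answer: 9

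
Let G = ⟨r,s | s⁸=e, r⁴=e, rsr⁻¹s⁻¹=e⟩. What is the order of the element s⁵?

Compute successive powers until reaching e:
  (s⁵)¹ = s⁵, (s⁵)² = s², (s⁵)³ = s⁷, (s⁵)⁴ = s⁴, (s⁵)⁵ = s, (s⁵)⁶ = s⁶, (s⁵)⁷ = s³, (s⁵)⁸ = e.
The smallest positive k with (s⁵)ᵏ = e is 8.

Answer: 8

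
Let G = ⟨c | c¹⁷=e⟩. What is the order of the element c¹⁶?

Compute successive powers until reaching e:
  (c¹⁶)¹ = c¹⁶, (c¹⁶)² = c¹⁵, (c¹⁶)³ = c¹⁴, (c¹⁶)⁴ = c¹³, (c¹⁶)⁵ = c¹², (c¹⁶)⁶ = c¹¹, (c¹⁶)⁷ = c¹⁰, (c¹⁶)⁸ = c⁹, (c¹⁶)⁹ = c⁸, (c¹⁶)¹⁰ = c⁷, (c¹⁶)¹¹ = c⁶, (c¹⁶)¹² = c⁵, (c¹⁶)¹³ = c⁴, (c¹⁶)¹⁴ = c³, (c¹⁶)¹⁵ = c², (c¹⁶)¹⁶ = c, (c¹⁶)¹⁷ = e.
The smallest positive k with (c¹⁶)ᵏ = e is 17.

Answer: 17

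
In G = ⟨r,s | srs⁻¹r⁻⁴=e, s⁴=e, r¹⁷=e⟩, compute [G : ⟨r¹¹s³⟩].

First find ord(r¹¹s³) by computing successive powers:
  (r¹¹s³)¹ = r¹¹s³, (r¹¹s³)² = rs², (r¹¹s³)³ = r⁷s, (r¹¹s³)⁴ = e.
So |⟨r¹¹s³⟩| = ord(r¹¹s³) = 4. With |G| = 68, by Lagrange [G : ⟨r¹¹s³⟩] = 68/4 = 17.

Answer: 17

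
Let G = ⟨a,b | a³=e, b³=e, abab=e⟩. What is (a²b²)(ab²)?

Compute (a²b²) · (ab²) by multiplying left to right and reducing via the relations at each step:
  (a²b²) · a = ba²
  (ba²) · b² = b²a

Answer: b²a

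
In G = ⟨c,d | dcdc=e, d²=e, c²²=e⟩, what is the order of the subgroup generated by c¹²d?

|⟨c¹²d⟩| equals the order of c¹²d. Compute successive powers until reaching e:
  (c¹²d)¹ = c¹²d, (c¹²d)² = e.
The smallest positive k with (c¹²d)ᵏ = e is 2, so |⟨c¹²d⟩| = 2.

Answer: 2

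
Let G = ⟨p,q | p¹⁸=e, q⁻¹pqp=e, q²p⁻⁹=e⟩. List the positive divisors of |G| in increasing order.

|G| = 36 = 2² · 3². By Lagrange's theorem the order of any subgroup divides 36; the divisors of 36 are 1, 2, 3, 4, 6, 9, 12, 18, 36.

Answer: 1, 2, 3, 4, 6, 9, 12, 18, 36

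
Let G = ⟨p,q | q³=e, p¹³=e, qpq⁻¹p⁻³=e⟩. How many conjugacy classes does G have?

The conjugacy classes (representative and size) are:
  [e] (size 1), [p] (size 3), [p⁵] (size 3), [p¹⁰] (size 3), [p⁸] (size 3), [p¹⁰q] (size 13), [p⁷q²] (size 13).
Class equation: 1 + 3 + 3 + 3 + 3 + 13 + 13 = 39 = |G|. So G has 7 conjugacy classes.

Answer: 7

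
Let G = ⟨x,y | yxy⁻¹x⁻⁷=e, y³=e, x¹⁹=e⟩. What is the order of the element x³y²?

Compute successive powers until reaching e:
  (x³y²)¹ = x³y², (x³y²)² = x¹⁷y, (x³y²)³ = e.
The smallest positive k with (x³y²)ᵏ = e is 3.

Answer: 3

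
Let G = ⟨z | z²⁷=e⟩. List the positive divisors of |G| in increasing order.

|G| = 27 = 3³. By Lagrange's theorem the order of any subgroup divides 27; the divisors of 27 are 1, 3, 9, 27.

Answer: 1, 3, 9, 27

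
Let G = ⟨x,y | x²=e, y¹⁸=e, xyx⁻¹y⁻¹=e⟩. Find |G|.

Enumerate words in the generators, reducing via the relations: the distinct elements are
  {e, x, y, xy, y², y³, y⁴, y⁵, y⁶, y⁷, y⁸, y⁹, xy², xy³, xy⁴, xy⁵, xy⁶, xy⁷, xy⁸, xy⁹, y¹², y¹³, y¹¹, y¹⁰, y¹⁴, y¹⁵, y¹⁶, y¹⁷, xy¹², xy¹³, xy¹¹, xy¹⁰, xy¹⁴, xy¹⁵, xy¹⁶, xy¹⁷}.
No further products give new elements, so |G| = 36.

Answer: 36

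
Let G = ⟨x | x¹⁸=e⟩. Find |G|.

G is generated by a single element, so G is cyclic. The relator gives x¹⁸ = e and no smaller power is forced to be e, so the 18 powers {e, x, x², x³, x⁴, x⁵, x⁶, x⁷, x⁸, x⁹, x¹², x¹³, x¹¹, x¹⁰, x¹⁴, x¹⁵, x¹⁶, x¹⁷} are distinct. Hence |G| = 18.

Answer: 18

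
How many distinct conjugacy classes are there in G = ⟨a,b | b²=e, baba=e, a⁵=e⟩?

The conjugacy classes (representative and size) are:
  [e] (size 1), [a] (size 2), [a²] (size 2), [b] (size 5).
Class equation: 1 + 2 + 2 + 5 = 10 = |G|. So G has 4 conjugacy classes.

Answer: 4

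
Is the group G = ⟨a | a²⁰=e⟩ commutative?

G has a single generator, so G is cyclic and hence abelian.

Answer: Yes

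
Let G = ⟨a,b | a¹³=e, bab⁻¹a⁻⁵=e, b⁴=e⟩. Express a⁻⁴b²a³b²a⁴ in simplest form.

Multiply left to right, reducing at each step:
  (a⁹) · b² = a⁹b²
  (a⁹b²) · a³ = a⁶b²
  (a⁶b²) · b² = a⁶
  (a⁶) · a⁴ = a¹⁰

Answer: a¹⁰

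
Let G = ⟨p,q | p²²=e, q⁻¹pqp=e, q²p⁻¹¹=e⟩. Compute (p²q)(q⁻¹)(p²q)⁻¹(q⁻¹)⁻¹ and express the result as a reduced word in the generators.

[(p²q), (q⁻¹)] = (p²q)·(q⁻¹)·(p²q)⁻¹·(q⁻¹)⁻¹.
  (p²q) · (q⁻¹) = p²
  (p²) · (p²q⁻¹) = p⁴q⁻¹
  (p⁴q⁻¹) · q = p⁴

Answer: p⁴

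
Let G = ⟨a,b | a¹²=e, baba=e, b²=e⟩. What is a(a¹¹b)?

Compute a · (a¹¹b) by multiplying left to right and reducing via the relations at each step:
  a · a¹¹ = e
  e · b = b

Answer: b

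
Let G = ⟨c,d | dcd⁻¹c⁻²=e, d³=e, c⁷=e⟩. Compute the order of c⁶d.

Compute successive powers until reaching e:
  (c⁶d)¹ = c⁶d, (c⁶d)² = c⁴d², (c⁶d)³ = e.
The smallest positive k with (c⁶d)ᵏ = e is 3.

Answer: 3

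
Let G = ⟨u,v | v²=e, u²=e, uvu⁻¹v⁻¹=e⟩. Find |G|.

Enumerate words in the generators, reducing via the relations: the distinct elements are
  {e, u, v, uv}.
No further products give new elements, so |G| = 4.

Answer: 4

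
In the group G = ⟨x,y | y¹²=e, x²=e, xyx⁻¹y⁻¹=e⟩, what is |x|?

Compute successive powers until reaching e:
  x¹ = x, x² = e.
The smallest positive k with xᵏ = e is 2.

Answer: 2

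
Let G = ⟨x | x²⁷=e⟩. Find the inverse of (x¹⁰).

The order of (x¹⁰) is 27 (smallest k with (x¹⁰)ᵏ = e), so (x¹⁰)⁻¹ = (x¹⁰)²⁶ = x¹⁷.
Check: (x¹⁰) · (x¹⁷) → (x¹⁰) · x¹⁷ = e, giving e as required.

Answer: x¹⁷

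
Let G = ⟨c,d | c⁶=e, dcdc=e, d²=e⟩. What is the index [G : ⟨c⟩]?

First find ord(c) by computing successive powers:
  c¹ = c, c² = c², c³ = c³, c⁴ = c⁴, c⁵ = c⁵, c⁶ = e.
So |⟨c⟩| = ord(c) = 6. With |G| = 12, by Lagrange [G : ⟨c⟩] = 12/6 = 2.

Answer: 2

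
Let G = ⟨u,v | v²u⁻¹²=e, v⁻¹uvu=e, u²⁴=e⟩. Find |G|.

Enumerate words in the generators, reducing via the relations: the distinct elements are
  {e, u, v, uv, u², u³, u⁴, u⁵, u⁶, u⁷, u⁸, u⁹, u²v, u²², u²³, u²¹, u²⁰, u³v, u¹², u¹³, u¹¹, u¹⁰, u¹⁴, u¹⁵, u¹⁶, u¹⁷, u¹⁸, u¹⁹, u⁴v, u⁵v, u⁶v, u⁷v, u⁸v, u⁹v, v⁻¹, uv⁻¹, u¹¹v, u¹⁰v, u²v⁻¹, u³v⁻¹, u⁴v⁻¹, u⁵v⁻¹, u⁶v⁻¹, u⁷v⁻¹, u⁸v⁻¹, u⁹v⁻¹, u¹¹v⁻¹, u¹⁰v⁻¹}.
No further products give new elements, so |G| = 48.

Answer: 48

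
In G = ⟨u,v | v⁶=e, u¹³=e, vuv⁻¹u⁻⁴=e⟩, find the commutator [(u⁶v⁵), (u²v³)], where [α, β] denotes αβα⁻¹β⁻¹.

[(u⁶v⁵), (u²v³)] = (u⁶v⁵)·(u²v³)·(u⁶v⁵)⁻¹·(u²v³)⁻¹.
  (u⁶v⁵) · (u²v³) = v²
  (v²) · (u²v) = u⁶v³
  (u⁶v³) · (u²v³) = u⁴

Answer: u⁴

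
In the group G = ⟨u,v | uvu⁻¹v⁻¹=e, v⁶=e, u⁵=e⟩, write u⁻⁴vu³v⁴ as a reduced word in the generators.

Multiply left to right, reducing at each step:
  u · v = uv
  (uv) · u³ = u⁴v
  (u⁴v) · v⁴ = u⁴v⁵

Answer: u⁴v⁵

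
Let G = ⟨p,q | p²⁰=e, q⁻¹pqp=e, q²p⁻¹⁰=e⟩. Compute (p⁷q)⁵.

Compute successive powers of (p⁷q), reducing at each step:
  (p⁷q)²: (p⁷q) · p⁷ = q;   q · q = p¹⁰
  (p⁷q)³: (p¹⁰) · p⁷ = p¹⁷;   (p¹⁷) · q = p⁷q⁻¹
  (p⁷q)⁴: (p⁷q⁻¹) · p⁷ = q⁻¹;   (q⁻¹) · q = e
  (p⁷q)⁵: e · p⁷ = p⁷;   (p⁷) · q = p⁷q

Answer: p⁷q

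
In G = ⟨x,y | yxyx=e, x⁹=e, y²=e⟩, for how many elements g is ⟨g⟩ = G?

⟨g⟩ = G would require ord(g) = |G| = 18, but the maximum element order in G is 9 < 18. So G is not cyclic and no single element generates it: the count is 0.

Answer: 0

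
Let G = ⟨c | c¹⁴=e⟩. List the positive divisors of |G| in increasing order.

|G| = 14 = 2 · 7. By Lagrange's theorem the order of any subgroup divides 14; the divisors of 14 are 1, 2, 7, 14.

Answer: 1, 2, 7, 14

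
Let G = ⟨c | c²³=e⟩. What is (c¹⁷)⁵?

Compute successive powers of (c¹⁷), reducing at each step:
  (c¹⁷)²: (c¹⁷) · c¹⁷ = c¹¹
  (c¹⁷)³: (c¹¹) · c¹⁷ = c⁵
  (c¹⁷)⁴: (c⁵) · c¹⁷ = c²²
  (c¹⁷)⁵: (c²²) · c¹⁷ = c¹⁶

Answer: c¹⁶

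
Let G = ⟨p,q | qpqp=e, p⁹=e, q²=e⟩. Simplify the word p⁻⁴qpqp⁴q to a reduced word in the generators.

Multiply left to right, reducing at each step:
  (p⁵) · q = p⁵q
  (p⁵q) · p = p⁴q
  (p⁴q) · q = p⁴
  (p⁴) · p⁴ = p⁸
  (p⁸) · q = p⁸q

Answer: p⁸q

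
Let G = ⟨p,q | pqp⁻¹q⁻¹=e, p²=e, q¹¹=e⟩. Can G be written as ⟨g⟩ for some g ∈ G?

|G| = 22. The element pq has order 22 (its powers give 22 distinct elements), so ⟨pq⟩ = G and G is cyclic.

Answer: Yes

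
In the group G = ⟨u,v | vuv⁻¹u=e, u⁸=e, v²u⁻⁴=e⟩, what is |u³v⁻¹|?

Compute successive powers until reaching e:
  (u³v⁻¹)¹ = u³v⁻¹, (u³v⁻¹)² = u⁴, (u³v⁻¹)³ = u³v, (u³v⁻¹)⁴ = e.
The smallest positive k with (u³v⁻¹)ᵏ = e is 4.

Answer: 4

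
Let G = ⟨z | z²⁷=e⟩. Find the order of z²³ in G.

Compute successive powers until reaching e:
  (z²³)¹ = z²³, (z²³)² = z¹⁹, (z²³)³ = z¹⁵, (z²³)⁴ = z¹¹, (z²³)⁵ = z⁷, (z²³)⁶ = z³, (z²³)⁷ = z²⁶, (z²³)⁸ = z²², (z²³)⁹ = z¹⁸, (z²³)¹⁰ = z¹⁴, (z²³)¹¹ = z¹⁰, (z²³)¹² = z⁶, (z²³)¹³ = z², (z²³)¹⁴ = z²⁵, (z²³)¹⁵ = z²¹, (z²³)¹⁶ = z¹⁷, (z²³)¹⁷ = z¹³, (z²³)¹⁸ = z⁹, (z²³)¹⁹ = z⁵, (z²³)²⁰ = z, (z²³)²¹ = z²⁴, (z²³)²² = z²⁰, (z²³)²³ = z¹⁶, (z²³)²⁴ = z¹², (z²³)²⁵ = z⁸, (z²³)²⁶ = z⁴, (z²³)²⁷ = e.
The smallest positive k with (z²³)ᵏ = e is 27.

Answer: 27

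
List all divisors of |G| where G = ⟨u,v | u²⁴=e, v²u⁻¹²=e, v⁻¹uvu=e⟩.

|G| = 48 = 2⁴ · 3. By Lagrange's theorem the order of any subgroup divides 48; the divisors of 48 are 1, 2, 3, 4, 6, 8, 12, 16, 24, 48.

Answer: 1, 2, 3, 4, 6, 8, 12, 16, 24, 48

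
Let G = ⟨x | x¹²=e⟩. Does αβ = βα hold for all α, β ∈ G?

G has a single generator, so G is cyclic and hence abelian.

Answer: Yes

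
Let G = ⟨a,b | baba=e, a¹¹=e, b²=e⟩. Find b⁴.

Compute successive powers of b, reducing at each step:
  b²: b · b = e
  b³: e · b = b
  b⁴: b · b = e

Answer: e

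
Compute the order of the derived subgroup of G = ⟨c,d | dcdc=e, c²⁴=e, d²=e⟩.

G' = [G, G] is generated by all commutators. The generator-pair commutators are: [c, d] = c².
The subgroup they normally generate is {e, c², c⁴, c⁶, c⁸, c¹⁰, c¹², c¹⁴, c¹⁶, c¹⁸, c²⁰, c²²}, of order 12.
Check: |G/G'| = 48/12 = 4 is the order of the abelianisation.

Answer: 12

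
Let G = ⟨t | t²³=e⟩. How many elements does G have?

G is generated by a single element, so G is cyclic. The relator gives t²³ = e and no smaller power is forced to be e, so the 23 powers {e, t, t², t³, t⁴, t⁵, t⁶, t⁷, t⁸, t⁹, t²², t²¹, t²⁰, t¹², t¹³, t¹¹, t¹⁰, t¹⁴, t¹⁵, t¹⁶, t¹⁷, t¹⁸, t¹⁹} are distinct. Hence |G| = 23.

Answer: 23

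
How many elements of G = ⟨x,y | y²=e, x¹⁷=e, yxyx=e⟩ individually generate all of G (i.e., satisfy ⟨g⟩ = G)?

⟨g⟩ = G would require ord(g) = |G| = 34, but the maximum element order in G is 17 < 34. So G is not cyclic and no single element generates it: the count is 0.

Answer: 0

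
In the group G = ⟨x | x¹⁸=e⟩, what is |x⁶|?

Compute successive powers until reaching e:
  (x⁶)¹ = x⁶, (x⁶)² = x¹², (x⁶)³ = e.
The smallest positive k with (x⁶)ᵏ = e is 3.

Answer: 3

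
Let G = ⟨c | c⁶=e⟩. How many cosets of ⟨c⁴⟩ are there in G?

First find ord(c⁴) by computing successive powers:
  (c⁴)¹ = c⁴, (c⁴)² = c², (c⁴)³ = e.
So |⟨c⁴⟩| = ord(c⁴) = 3. With |G| = 6, by Lagrange [G : ⟨c⁴⟩] = 6/3 = 2.

Answer: 2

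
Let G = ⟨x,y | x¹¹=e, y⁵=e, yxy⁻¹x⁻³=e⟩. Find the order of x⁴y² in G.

Compute successive powers until reaching e:
  (x⁴y²)¹ = x⁴y², (x⁴y²)² = x⁷y⁴, (x⁴y²)³ = xy, (x⁴y²)⁴ = x²y³, (x⁴y²)⁵ = e.
The smallest positive k with (x⁴y²)ᵏ = e is 5.

Answer: 5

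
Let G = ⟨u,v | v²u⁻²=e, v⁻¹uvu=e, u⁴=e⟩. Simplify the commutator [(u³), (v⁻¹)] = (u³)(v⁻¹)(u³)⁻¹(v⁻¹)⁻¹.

[(u³), (v⁻¹)] = (u³)·(v⁻¹)·(u³)⁻¹·(v⁻¹)⁻¹.
  (u³) · (v⁻¹) = uv
  (uv) · u = v
  v · v = u²

Answer: u²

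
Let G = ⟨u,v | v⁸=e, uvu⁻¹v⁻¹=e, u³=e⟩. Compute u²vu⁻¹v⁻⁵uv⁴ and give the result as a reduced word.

Multiply left to right, reducing at each step:
  (u²) · v = u²v
  (u²v) · u⁻¹ = uv
  (uv) · v⁻⁵ = uv⁴
  (uv⁴) · u = u²v⁴
  (u²v⁴) · v⁴ = u²

Answer: u²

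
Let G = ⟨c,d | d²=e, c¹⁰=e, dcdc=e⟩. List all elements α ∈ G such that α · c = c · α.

⟨c⟩ ⊆ C_G(c) since powers of c commute with c; so |C_G(c)| ≥ |⟨c⟩| = 10.
By orbit–stabilizer, |C_G(c)| = |G| / |conj. class of c| = 20 / 2 = 10.
The 10 elements commuting with c are {e, c, c², c³, c⁴, c⁵, c⁶, c⁷, c⁸, c⁹}.

Answer: {e, c, c², c³, c⁴, c⁵, c⁶, c⁷, c⁸, c⁹}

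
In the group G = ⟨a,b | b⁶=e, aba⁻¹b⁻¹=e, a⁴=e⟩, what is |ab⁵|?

Compute successive powers until reaching e:
  (ab⁵)¹ = ab⁵, (ab⁵)² = a²b⁴, (ab⁵)³ = a³b³, (ab⁵)⁴ = b², (ab⁵)⁵ = ab, (ab⁵)⁶ = a², (ab⁵)⁷ = a³b⁵, (ab⁵)⁸ = b⁴, (ab⁵)⁹ = ab³, (ab⁵)¹⁰ = a²b², (ab⁵)¹¹ = a³b, (ab⁵)¹² = e.
The smallest positive k with (ab⁵)ᵏ = e is 12.

Answer: 12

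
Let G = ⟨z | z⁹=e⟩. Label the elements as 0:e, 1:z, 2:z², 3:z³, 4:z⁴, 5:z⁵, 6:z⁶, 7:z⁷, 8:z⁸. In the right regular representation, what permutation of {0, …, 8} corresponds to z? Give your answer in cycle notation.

(0 1 2 3 4 5 6 7 8)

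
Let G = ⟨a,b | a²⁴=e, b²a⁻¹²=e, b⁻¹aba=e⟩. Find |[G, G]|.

G' = [G, G] is generated by all commutators. The generator-pair commutators are: [a, b] = a².
The subgroup they normally generate is {e, a², a⁴, a⁶, a⁸, a¹⁰, a¹², a¹⁴, a¹⁶, a¹⁸, a²⁰, a²²}, of order 12.
Check: |G/G'| = 48/12 = 4 is the order of the abelianisation.

Answer: 12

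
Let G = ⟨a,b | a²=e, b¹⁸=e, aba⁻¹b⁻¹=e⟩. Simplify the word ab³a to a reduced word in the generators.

Multiply left to right, reducing at each step:
  a · b³ = ab³
  (ab³) · a = b³

Answer: b³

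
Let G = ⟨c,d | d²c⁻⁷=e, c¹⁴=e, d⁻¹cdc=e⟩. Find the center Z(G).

An element z ∈ Z(G) iff z commutes with every generator.
For example c⁷ is central: (c⁷)·c = c⁸ = c·(c⁷); (c⁷)·d = d⁻¹ = d·(c⁷).
Whereas c ∉ Z(G) since c·d = cd ≠ c⁶d⁻¹ = d·c.
Checking each of the 28 elements this way gives Z(G) = {e, c⁷}, of order 2.

Answer: {e, c⁷}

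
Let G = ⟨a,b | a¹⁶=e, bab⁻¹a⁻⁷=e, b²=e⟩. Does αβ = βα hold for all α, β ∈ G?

a·b = ab but b·a = a⁷b, so a·b ≠ b·a and G is not abelian.

Answer: No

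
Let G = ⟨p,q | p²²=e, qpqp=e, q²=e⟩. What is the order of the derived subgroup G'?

G' = [G, G] is generated by all commutators. The generator-pair commutators are: [p, q] = p².
The subgroup they normally generate is {e, p², p⁴, p⁶, p⁸, p¹⁰, p¹², p¹⁴, p¹⁶, p¹⁸, p²⁰}, of order 11.
Check: |G/G'| = 44/11 = 4 is the order of the abelianisation.

Answer: 11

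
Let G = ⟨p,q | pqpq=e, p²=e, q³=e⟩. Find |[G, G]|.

G' = [G, G] is generated by all commutators. The generator-pair commutators are: [p, q] = q.
The subgroup they normally generate is {e, q, q²}, of order 3.
Check: |G/G'| = 6/3 = 2 is the order of the abelianisation.

Answer: 3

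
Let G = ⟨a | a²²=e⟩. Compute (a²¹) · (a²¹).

Compute (a²¹) · (a²¹) by multiplying left to right and reducing via the relations at each step:
  (a²¹) · a²¹ = a²⁰

Answer: a²⁰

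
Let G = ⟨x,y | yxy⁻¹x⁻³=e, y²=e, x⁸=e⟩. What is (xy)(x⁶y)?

Compute (xy) · (x⁶y) by multiplying left to right and reducing via the relations at each step:
  (xy) · x⁶ = x³y
  (x³y) · y = x³

Answer: x³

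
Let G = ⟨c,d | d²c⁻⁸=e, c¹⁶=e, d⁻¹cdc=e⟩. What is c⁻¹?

The order of c is 16 (smallest k with cᵏ = e), so c⁻¹ = c¹⁵ = c¹⁵.
Check: c · (c¹⁵) → c · c¹⁵ = e, giving e as required.

Answer: c¹⁵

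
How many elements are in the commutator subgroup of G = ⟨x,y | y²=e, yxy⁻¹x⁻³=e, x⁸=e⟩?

G' = [G, G] is generated by all commutators. The generator-pair commutators are: [x, y] = x⁶.
The subgroup they normally generate is {e, x², x⁴, x⁶}, of order 4.
Check: |G/G'| = 16/4 = 4 is the order of the abelianisation.

Answer: 4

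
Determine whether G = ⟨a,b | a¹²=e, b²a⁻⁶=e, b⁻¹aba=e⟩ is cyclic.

Every cyclic group is abelian. But a·b = ab while b·a = a⁵b⁻¹, so a·b ≠ b·a and G is not abelian. Hence G is not cyclic.

Answer: No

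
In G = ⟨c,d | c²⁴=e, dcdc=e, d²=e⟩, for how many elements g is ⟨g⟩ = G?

⟨g⟩ = G would require ord(g) = |G| = 48, but the maximum element order in G is 24 < 48. So G is not cyclic and no single element generates it: the count is 0.

Answer: 0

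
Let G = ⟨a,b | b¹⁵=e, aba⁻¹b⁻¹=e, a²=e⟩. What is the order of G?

Enumerate words in the generators, reducing via the relations: the distinct elements are
  {a, b, e, ab, b², b³, b⁴, b⁵, b⁶, b⁷, b⁸, b⁹, ab², ab³, ab⁴, ab⁵, ab⁶, ab⁷, ab⁸, ab⁹, b¹², b¹³, b¹¹, b¹⁰, b¹⁴, ab¹², ab¹³, ab¹¹, ab¹⁰, ab¹⁴}.
No further products give new elements, so |G| = 30.

Answer: 30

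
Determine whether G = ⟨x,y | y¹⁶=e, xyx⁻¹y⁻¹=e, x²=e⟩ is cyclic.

|G| = 32, but the maximum element order in G is 16 < 32. No single element generates all of G, so G is not cyclic.

Answer: No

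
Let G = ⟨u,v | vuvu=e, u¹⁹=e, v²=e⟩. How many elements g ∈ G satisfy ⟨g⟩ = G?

⟨g⟩ = G would require ord(g) = |G| = 38, but the maximum element order in G is 19 < 38. So G is not cyclic and no single element generates it: the count is 0.

Answer: 0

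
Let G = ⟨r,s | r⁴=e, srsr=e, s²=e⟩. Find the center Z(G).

An element z ∈ Z(G) iff z commutes with every generator.
For example r² is central: (r²)·r = r³ = r·(r²); (r²)·s = r²s = s·(r²).
Whereas r ∉ Z(G) since r·s = rs ≠ r³s = s·r.
Checking each of the 8 elements this way gives Z(G) = {e, r²}, of order 2.

Answer: {e, r²}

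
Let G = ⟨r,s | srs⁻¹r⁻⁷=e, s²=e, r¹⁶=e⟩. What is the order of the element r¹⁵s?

Compute successive powers until reaching e:
  (r¹⁵s)¹ = r¹⁵s, (r¹⁵s)² = r⁸, (r¹⁵s)³ = r⁷s, (r¹⁵s)⁴ = e.
The smallest positive k with (r¹⁵s)ᵏ = e is 4.

Answer: 4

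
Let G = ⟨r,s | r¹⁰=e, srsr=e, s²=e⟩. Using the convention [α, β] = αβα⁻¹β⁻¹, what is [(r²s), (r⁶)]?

[(r²s), (r⁶)] = (r²s)·(r⁶)·(r²s)⁻¹·(r⁶)⁻¹.
  (r²s) · (r⁶) = r⁶s
  (r⁶s) · (r²s) = r⁴
  (r⁴) · (r⁴) = r⁸

Answer: r⁸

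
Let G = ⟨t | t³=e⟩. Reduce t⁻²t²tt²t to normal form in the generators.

Multiply left to right, reducing at each step:
  t · t² = e
  e · t = t
  t · t² = e
  e · t = t

Answer: t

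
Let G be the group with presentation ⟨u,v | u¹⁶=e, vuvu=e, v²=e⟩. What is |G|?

Enumerate words in the generators, reducing via the relations: the distinct elements are
  {e, u, v, uv, u², u³, u⁴, u⁵, u⁶, u⁷, u⁸, u⁹, u²v, u³v, u¹², u¹³, u¹¹, u¹⁰, u¹⁴, u¹⁵, u⁴v, u⁵v, u⁶v, u⁷v, u⁸v, u⁹v, u¹²v, u¹³v, u¹¹v, u¹⁰v, u¹⁴v, u¹⁵v}.
No further products give new elements, so |G| = 32.

Answer: 32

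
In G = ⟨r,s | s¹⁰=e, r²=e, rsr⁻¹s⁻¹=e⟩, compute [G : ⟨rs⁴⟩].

First find ord(rs⁴) by computing successive powers:
  (rs⁴)¹ = rs⁴, (rs⁴)² = s⁸, (rs⁴)³ = rs², (rs⁴)⁴ = s⁶, (rs⁴)⁵ = r, (rs⁴)⁶ = s⁴, (rs⁴)⁷ = rs⁸, (rs⁴)⁸ = s², (rs⁴)⁹ = rs⁶, (rs⁴)¹⁰ = e.
So |⟨rs⁴⟩| = ord(rs⁴) = 10. With |G| = 20, by Lagrange [G : ⟨rs⁴⟩] = 20/10 = 2.

Answer: 2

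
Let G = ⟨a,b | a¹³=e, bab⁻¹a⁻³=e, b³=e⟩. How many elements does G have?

Enumerate words in the generators, reducing via the relations: the distinct elements are
  {a, b, e, ab, a², a³, a⁴, a⁵, a⁶, a⁷, a⁸, a⁹, b², ab², a²b, a³b, a¹², a¹¹, a¹⁰, a⁴b, a⁵b, a⁶b, a⁷b, a⁸b, a⁹b, a²b², a³b², a¹²b, a¹¹b, a¹⁰b, a⁴b², a⁵b², a⁶b², a⁷b², a⁸b², a⁹b², a¹²b², a¹¹b², a¹⁰b²}.
No further products give new elements, so |G| = 39.

Answer: 39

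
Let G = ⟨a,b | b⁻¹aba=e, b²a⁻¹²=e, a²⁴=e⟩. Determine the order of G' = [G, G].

G' = [G, G] is generated by all commutators. The generator-pair commutators are: [a, b] = a².
The subgroup they normally generate is {e, a², a⁴, a⁶, a⁸, a¹⁰, a¹², a¹⁴, a¹⁶, a¹⁸, a²⁰, a²²}, of order 12.
Check: |G/G'| = 48/12 = 4 is the order of the abelianisation.

Answer: 12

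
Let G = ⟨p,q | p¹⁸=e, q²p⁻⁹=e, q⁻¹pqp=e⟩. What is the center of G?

An element z ∈ Z(G) iff z commutes with every generator.
For example p⁹ is central: (p⁹)·p = p¹⁰ = p·(p⁹); (p⁹)·q = q⁻¹ = q·(p⁹).
Whereas p ∉ Z(G) since p·q = pq ≠ p⁸q⁻¹ = q·p.
Checking each of the 36 elements this way gives Z(G) = {e, p⁹}, of order 2.

Answer: {e, p⁹}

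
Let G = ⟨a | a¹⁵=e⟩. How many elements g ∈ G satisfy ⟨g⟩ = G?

G is cyclic of order 15. An element generates G iff its order is 15, and a cyclic group of order 15 has exactly φ(15) = 8 such elements.

Answer: 8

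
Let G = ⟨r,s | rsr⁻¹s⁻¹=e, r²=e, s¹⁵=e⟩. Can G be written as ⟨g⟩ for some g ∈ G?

|G| = 30. The element rs has order 30 (its powers give 30 distinct elements), so ⟨rs⟩ = G and G is cyclic.

Answer: Yes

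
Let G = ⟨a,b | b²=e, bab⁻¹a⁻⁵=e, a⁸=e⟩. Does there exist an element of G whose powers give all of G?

Every cyclic group is abelian. But a·b = ab while b·a = a⁵b, so a·b ≠ b·a and G is not abelian. Hence G is not cyclic.

Answer: No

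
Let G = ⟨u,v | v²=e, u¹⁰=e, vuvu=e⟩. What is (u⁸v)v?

Compute (u⁸v) · v by multiplying left to right and reducing via the relations at each step:
  (u⁸v) · v = u⁸

Answer: u⁸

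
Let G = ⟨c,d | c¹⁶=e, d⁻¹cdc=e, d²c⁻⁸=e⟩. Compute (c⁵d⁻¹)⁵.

Compute successive powers of (c⁵d⁻¹), reducing at each step:
  (c⁵d⁻¹)²: (c⁵d⁻¹) · c⁵ = d⁻¹;   (d⁻¹) · d⁻¹ = c⁸
  (c⁵d⁻¹)³: (c⁸) · c⁵ = c¹³;   (c¹³) · d⁻¹ = c⁵d
  (c⁵d⁻¹)⁴: (c⁵d) · c⁵ = d;   d · d⁻¹ = e
  (c⁵d⁻¹)⁵: e · c⁵ = c⁵;   (c⁵) · d⁻¹ = c⁵d⁻¹

Answer: c⁵d⁻¹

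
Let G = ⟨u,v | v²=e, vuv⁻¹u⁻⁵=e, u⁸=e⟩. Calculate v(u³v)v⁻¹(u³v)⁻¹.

[v, (u³v)] = v·(u³v)·v⁻¹·(u³v)⁻¹.
  v · (u³v) = u⁷
  (u⁷) · v = u⁷v
  (u⁷v) · (uv) = u⁴

Answer: u⁴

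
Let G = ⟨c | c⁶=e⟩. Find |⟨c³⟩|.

|⟨c³⟩| equals the order of c³. Compute successive powers until reaching e:
  (c³)¹ = c³, (c³)² = e.
The smallest positive k with (c³)ᵏ = e is 2, so |⟨c³⟩| = 2.

Answer: 2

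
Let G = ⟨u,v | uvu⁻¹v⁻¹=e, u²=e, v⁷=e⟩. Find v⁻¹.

The order of v is 7 (smallest k with vᵏ = e), so v⁻¹ = v⁶ = v⁶.
Check: v · (v⁶) → v · v⁶ = e, giving e as required.

Answer: v⁶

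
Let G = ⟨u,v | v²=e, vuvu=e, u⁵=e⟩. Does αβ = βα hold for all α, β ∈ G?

u·v = uv but v·u = u⁴v, so u·v ≠ v·u and G is not abelian.

Answer: No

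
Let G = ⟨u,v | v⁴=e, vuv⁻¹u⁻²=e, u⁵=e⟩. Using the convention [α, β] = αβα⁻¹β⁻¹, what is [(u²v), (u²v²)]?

[(u²v), (u²v²)] = (u²v)·(u²v²)·(u²v)⁻¹·(u²v²)⁻¹.
  (u²v) · (u²v²) = uv³
  (uv³) · (u⁴v³) = u³v²
  (u³v²) · (u²v²) = u

Answer: u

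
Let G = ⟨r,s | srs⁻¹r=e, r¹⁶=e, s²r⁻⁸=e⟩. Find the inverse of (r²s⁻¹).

The order of (r²s⁻¹) is 4 (smallest k with (r²s⁻¹)ᵏ = e), so (r²s⁻¹)⁻¹ = (r²s⁻¹)³ = r²s.
Check: (r²s⁻¹) · (r²s) → (r²s⁻¹) · r² = s⁻¹;   (s⁻¹) · s = e, giving e as required.

Answer: r²s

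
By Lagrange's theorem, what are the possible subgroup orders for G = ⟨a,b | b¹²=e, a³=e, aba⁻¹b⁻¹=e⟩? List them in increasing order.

|G| = 36 = 2² · 3². By Lagrange's theorem the order of any subgroup divides 36; the divisors of 36 are 1, 2, 3, 4, 6, 9, 12, 18, 36.

Answer: 1, 2, 3, 4, 6, 9, 12, 18, 36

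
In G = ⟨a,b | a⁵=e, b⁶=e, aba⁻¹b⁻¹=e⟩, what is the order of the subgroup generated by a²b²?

|⟨a²b²⟩| equals the order of a²b². Compute successive powers until reaching e:
  (a²b²)¹ = a²b², (a²b²)² = a⁴b⁴, (a²b²)³ = a, (a²b²)⁴ = a³b², (a²b²)⁵ = b⁴, (a²b²)⁶ = a², (a²b²)⁷ = a⁴b², (a²b²)⁸ = ab⁴, (a²b²)⁹ = a³, (a²b²)¹⁰ = b², (a²b²)¹¹ = a²b⁴, (a²b²)¹² = a⁴, (a²b²)¹³ = ab², (a²b²)¹⁴ = a³b⁴, (a²b²)¹⁵ = e.
The smallest positive k with (a²b²)ᵏ = e is 15, so |⟨a²b²⟩| = 15.

Answer: 15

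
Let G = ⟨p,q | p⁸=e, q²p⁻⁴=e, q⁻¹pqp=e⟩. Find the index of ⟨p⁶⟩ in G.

First find ord(p⁶) by computing successive powers:
  (p⁶)¹ = p⁶, (p⁶)² = p⁴, (p⁶)³ = p², (p⁶)⁴ = e.
So |⟨p⁶⟩| = ord(p⁶) = 4. With |G| = 16, by Lagrange [G : ⟨p⁶⟩] = 16/4 = 4.

Answer: 4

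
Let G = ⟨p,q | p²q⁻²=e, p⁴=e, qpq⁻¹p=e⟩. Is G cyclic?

Every cyclic group is abelian. But p·q = pq while q·p = pq⁻¹, so p·q ≠ q·p and G is not abelian. Hence G is not cyclic.

Answer: No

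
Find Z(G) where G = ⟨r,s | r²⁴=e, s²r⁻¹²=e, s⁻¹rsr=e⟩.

An element z ∈ Z(G) iff z commutes with every generator.
For example r¹² is central: (r¹²)·r = r¹³ = r·(r¹²); (r¹²)·s = s⁻¹ = s·(r¹²).
Whereas r ∉ Z(G) since r·s = rs ≠ r¹¹s⁻¹ = s·r.
Checking each of the 48 elements this way gives Z(G) = {e, r¹²}, of order 2.

Answer: {e, r¹²}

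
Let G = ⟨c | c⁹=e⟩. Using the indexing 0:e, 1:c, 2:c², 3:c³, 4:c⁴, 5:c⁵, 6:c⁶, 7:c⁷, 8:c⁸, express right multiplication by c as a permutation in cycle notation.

(0 1 2 3 4 5 6 7 8)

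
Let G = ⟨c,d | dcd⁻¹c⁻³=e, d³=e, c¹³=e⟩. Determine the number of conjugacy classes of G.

The conjugacy classes (representative and size) are:
  [e] (size 1), [c] (size 3), [c⁵] (size 3), [c¹⁰] (size 3), [c⁸] (size 3), [c¹⁰d] (size 13), [c⁷d²] (size 13).
Class equation: 1 + 3 + 3 + 3 + 3 + 13 + 13 = 39 = |G|. So G has 7 conjugacy classes.

Answer: 7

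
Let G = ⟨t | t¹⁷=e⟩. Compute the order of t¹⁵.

Compute successive powers until reaching e:
  (t¹⁵)¹ = t¹⁵, (t¹⁵)² = t¹³, (t¹⁵)³ = t¹¹, (t¹⁵)⁴ = t⁹, (t¹⁵)⁵ = t⁷, (t¹⁵)⁶ = t⁵, (t¹⁵)⁷ = t³, (t¹⁵)⁸ = t, (t¹⁵)⁹ = t¹⁶, (t¹⁵)¹⁰ = t¹⁴, (t¹⁵)¹¹ = t¹², (t¹⁵)¹² = t¹⁰, (t¹⁵)¹³ = t⁸, (t¹⁵)¹⁴ = t⁶, (t¹⁵)¹⁵ = t⁴, (t¹⁵)¹⁶ = t², (t¹⁵)¹⁷ = e.
The smallest positive k with (t¹⁵)ᵏ = e is 17.

Answer: 17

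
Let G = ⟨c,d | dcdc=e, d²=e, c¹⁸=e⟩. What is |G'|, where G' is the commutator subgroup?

G' = [G, G] is generated by all commutators. The generator-pair commutators are: [c, d] = c².
The subgroup they normally generate is {e, c², c⁴, c⁶, c⁸, c¹⁰, c¹², c¹⁴, c¹⁶}, of order 9.
Check: |G/G'| = 36/9 = 4 is the order of the abelianisation.

Answer: 9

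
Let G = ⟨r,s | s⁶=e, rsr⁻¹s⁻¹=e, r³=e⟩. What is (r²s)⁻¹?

The order of (r²s) is 6 (smallest k with (r²s)ᵏ = e), so (r²s)⁻¹ = (r²s)⁵ = rs⁵.
Check: (r²s) · (rs⁵) → (r²s) · r = s;   s · s⁵ = e, giving e as required.

Answer: rs⁵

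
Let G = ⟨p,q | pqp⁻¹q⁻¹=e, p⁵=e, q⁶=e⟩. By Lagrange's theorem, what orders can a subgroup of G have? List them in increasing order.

|G| = 30 = 2 · 3 · 5. By Lagrange's theorem the order of any subgroup divides 30; the divisors of 30 are 1, 2, 3, 5, 6, 10, 15, 30.

Answer: 1, 2, 3, 5, 6, 10, 15, 30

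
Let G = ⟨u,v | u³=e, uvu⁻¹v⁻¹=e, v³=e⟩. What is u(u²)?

Compute u · (u²) by multiplying left to right and reducing via the relations at each step:
  u · u² = e

Answer: e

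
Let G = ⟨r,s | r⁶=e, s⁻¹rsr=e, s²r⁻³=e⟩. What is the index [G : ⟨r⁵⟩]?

First find ord(r⁵) by computing successive powers:
  (r⁵)¹ = r⁵, (r⁵)² = r⁴, (r⁵)³ = r³, (r⁵)⁴ = r², (r⁵)⁵ = r, (r⁵)⁶ = e.
So |⟨r⁵⟩| = ord(r⁵) = 6. With |G| = 12, by Lagrange [G : ⟨r⁵⟩] = 12/6 = 2.

Answer: 2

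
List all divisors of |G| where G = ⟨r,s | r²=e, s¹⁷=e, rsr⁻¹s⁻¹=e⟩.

|G| = 34 = 2 · 17. By Lagrange's theorem the order of any subgroup divides 34; the divisors of 34 are 1, 2, 17, 34.

Answer: 1, 2, 17, 34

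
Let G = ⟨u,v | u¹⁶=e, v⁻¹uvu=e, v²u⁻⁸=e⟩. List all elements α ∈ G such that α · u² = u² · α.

⟨u²⟩ ⊆ C_G(u²) since powers of u² commute with u²; so |C_G(u²)| ≥ |⟨u²⟩| = 8.
By orbit–stabilizer, |C_G(u²)| = |G| / |conj. class of u²| = 32 / 2 = 16.
The 16 elements commuting with u² are {e, u, u², u³, u⁴, u⁵, u⁶, u⁷, u⁸, u⁹, u¹⁰, u¹¹, u¹², u¹³, u¹⁴, u¹⁵}.

Answer: {e, u, u², u³, u⁴, u⁵, u⁶, u⁷, u⁸, u⁹, u¹⁰, u¹¹, u¹², u¹³, u¹⁴, u¹⁵}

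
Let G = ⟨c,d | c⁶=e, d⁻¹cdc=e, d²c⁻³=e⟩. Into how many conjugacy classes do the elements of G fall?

The conjugacy classes (representative and size) are:
  [e] (size 1), [c] (size 2), [c²] (size 2), [c³] (size 1), [cd⁻¹] (size 3), [c²d⁻¹] (size 3).
Class equation: 1 + 2 + 2 + 1 + 3 + 3 = 12 = |G|. So G has 6 conjugacy classes.

Answer: 6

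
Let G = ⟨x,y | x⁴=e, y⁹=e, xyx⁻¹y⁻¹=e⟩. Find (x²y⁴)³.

Compute successive powers of (x²y⁴), reducing at each step:
  (x²y⁴)²: (x²y⁴) · x² = y⁴;   (y⁴) · y⁴ = y⁸
  (x²y⁴)³: (y⁸) · x² = x²y⁸;   (x²y⁸) · y⁴ = x²y³

Answer: x²y³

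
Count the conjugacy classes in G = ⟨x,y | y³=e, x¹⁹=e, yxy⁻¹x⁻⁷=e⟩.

The conjugacy classes (representative and size) are:
  [e] (size 1), [x¹¹] (size 3), [x¹⁴] (size 3), [x⁶] (size 3), [x¹⁷] (size 3), [x¹²] (size 3), [x¹⁰] (size 3), [x²y] (size 19), [x¹⁸y²] (size 19).
Class equation: 1 + 3 + 3 + 3 + 3 + 3 + 3 + 19 + 19 = 57 = |G|. So G has 9 conjugacy classes.

Answer: 9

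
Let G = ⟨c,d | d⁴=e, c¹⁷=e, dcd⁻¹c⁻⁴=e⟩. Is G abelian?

c·d = cd but d·c = c⁴d, so c·d ≠ d·c and G is not abelian.

Answer: No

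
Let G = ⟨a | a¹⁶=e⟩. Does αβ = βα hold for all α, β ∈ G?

G has a single generator, so G is cyclic and hence abelian.

Answer: Yes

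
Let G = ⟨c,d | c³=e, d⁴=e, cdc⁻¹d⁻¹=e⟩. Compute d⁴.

Compute successive powers of d, reducing at each step:
  d²: d · d = d²
  d³: (d²) · d = d³
  d⁴: (d³) · d = e

Answer: e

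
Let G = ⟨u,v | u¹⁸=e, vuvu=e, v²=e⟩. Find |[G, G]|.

G' = [G, G] is generated by all commutators. The generator-pair commutators are: [u, v] = u².
The subgroup they normally generate is {e, u², u⁴, u⁶, u⁸, u¹⁰, u¹², u¹⁴, u¹⁶}, of order 9.
Check: |G/G'| = 36/9 = 4 is the order of the abelianisation.

Answer: 9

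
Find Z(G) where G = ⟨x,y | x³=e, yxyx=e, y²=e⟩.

An element z ∈ Z(G) iff z commutes with every generator.
For example e is central: e·x = x = x·e; e·y = y = y·e.
Whereas x ∉ Z(G) since x·y = xy ≠ x²y = y·x.
Checking each of the 6 elements this way gives Z(G) = {e}, of order 1.

Answer: {e}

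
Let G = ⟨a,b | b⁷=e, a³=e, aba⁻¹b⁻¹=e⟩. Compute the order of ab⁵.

Compute successive powers until reaching e:
  (ab⁵)¹ = ab⁵, (ab⁵)² = a²b³, (ab⁵)³ = b, (ab⁵)⁴ = ab⁶, (ab⁵)⁵ = a²b⁴, (ab⁵)⁶ = b², (ab⁵)⁷ = a, (ab⁵)⁸ = a²b⁵, (ab⁵)⁹ = b³, (ab⁵)¹⁰ = ab, (ab⁵)¹¹ = a²b⁶, (ab⁵)¹² = b⁴, (ab⁵)¹³ = ab², (ab⁵)¹⁴ = a², (ab⁵)¹⁵ = b⁵, (ab⁵)¹⁶ = ab³, (ab⁵)¹⁷ = a²b, (ab⁵)¹⁸ = b⁶, (ab⁵)¹⁹ = ab⁴, (ab⁵)²⁰ = a²b², (ab⁵)²¹ = e.
The smallest positive k with (ab⁵)ᵏ = e is 21.

Answer: 21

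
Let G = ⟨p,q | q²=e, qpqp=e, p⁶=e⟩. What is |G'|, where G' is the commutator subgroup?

G' = [G, G] is generated by all commutators. The generator-pair commutators are: [p, q] = p².
The subgroup they normally generate is {e, p², p⁴}, of order 3.
Check: |G/G'| = 12/3 = 4 is the order of the abelianisation.

Answer: 3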